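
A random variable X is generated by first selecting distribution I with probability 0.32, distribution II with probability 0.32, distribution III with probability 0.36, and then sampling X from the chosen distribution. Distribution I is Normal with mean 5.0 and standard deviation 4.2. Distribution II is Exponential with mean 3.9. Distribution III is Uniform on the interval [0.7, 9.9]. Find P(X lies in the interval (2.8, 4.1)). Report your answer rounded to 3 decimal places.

Conditional on each component, P(2.8 < X < 4.1): I: 0.114957; II: 0.138262; III: 0.141304.
By total probability, P(2.8 < X < 4.1) = 0.32·0.114957 + 0.32·0.138262 + 0.36·0.141304 = 0.1319.

0.132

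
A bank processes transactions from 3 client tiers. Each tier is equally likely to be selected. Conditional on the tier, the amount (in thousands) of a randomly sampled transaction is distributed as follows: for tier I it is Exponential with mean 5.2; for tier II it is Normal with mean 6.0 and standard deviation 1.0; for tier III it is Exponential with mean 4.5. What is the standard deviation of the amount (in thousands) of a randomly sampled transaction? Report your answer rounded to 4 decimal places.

Per component, I: μ=5.2, E[X²]=54.08; II: μ=6, E[X²]=37; III: μ=4.5, E[X²]=40.5.
E[X] = 0.333333·5.2 + 0.333333·6 + 0.333333·4.5 = 5.23333.
E[X²] = 0.333333·54.08 + 0.333333·37 + 0.333333·40.5 = 43.86.
Var(X) = E[X²] − (E[X])² = 43.86 − 27.3878 = 16.4722.
SD(X) = √16.4722 = 4.0586.

4.0586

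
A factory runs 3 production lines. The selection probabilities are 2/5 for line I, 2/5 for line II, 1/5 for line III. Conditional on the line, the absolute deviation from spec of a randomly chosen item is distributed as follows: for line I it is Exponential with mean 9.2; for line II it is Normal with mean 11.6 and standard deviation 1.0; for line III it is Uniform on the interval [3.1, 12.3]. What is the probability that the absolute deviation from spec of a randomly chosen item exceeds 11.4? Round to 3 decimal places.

Conditional on each line, P(X > 11.4): I: 0.289636; II: 0.57926; III: 0.0978261.
By total probability, P(X > 11.4) = 0.4·0.289636 + 0.4·0.57926 + 0.2·0.0978261 = 0.367123.

0.367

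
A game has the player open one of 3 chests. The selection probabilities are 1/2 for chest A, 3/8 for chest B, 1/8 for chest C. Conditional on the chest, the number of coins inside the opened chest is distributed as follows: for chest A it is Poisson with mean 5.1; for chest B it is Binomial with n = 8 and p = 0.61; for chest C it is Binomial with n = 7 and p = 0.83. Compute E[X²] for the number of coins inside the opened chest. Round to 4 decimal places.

29.5421

For each component E[X²] = Var + (mean)², giving A: 31.11; B: 25.7176; C: 34.7438.
Overall E[X²] = 0.5·31.11 + 0.375·25.7176 + 0.125·34.7438 = 29.5421.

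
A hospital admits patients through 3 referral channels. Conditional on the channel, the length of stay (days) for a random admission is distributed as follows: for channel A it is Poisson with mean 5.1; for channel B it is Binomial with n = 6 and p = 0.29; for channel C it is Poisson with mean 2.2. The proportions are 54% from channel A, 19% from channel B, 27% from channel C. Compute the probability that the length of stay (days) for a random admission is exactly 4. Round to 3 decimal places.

0.132

Conditional on each channel, P(X = 4): A: 0.171857; B: 0.0534811; C: 0.108151.
By total probability, P(X = 4) = 0.54·0.171857 + 0.19·0.0534811 + 0.27·0.108151 = 0.132165.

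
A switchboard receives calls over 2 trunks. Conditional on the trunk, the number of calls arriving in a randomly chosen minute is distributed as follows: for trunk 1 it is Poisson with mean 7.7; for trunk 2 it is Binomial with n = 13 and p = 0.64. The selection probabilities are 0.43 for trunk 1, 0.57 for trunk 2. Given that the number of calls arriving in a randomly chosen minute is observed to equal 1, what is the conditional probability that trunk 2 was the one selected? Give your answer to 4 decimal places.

0.0148

Likelihoods P(X=1 | ·): 1: 0.00348677; 2: 3.94233e-05.
Posterior ∝ prior × likelihood. Numerator for 2: 0.57·3.94233e-05 = 2.24713e-05.
Normalizing constant: 0.43·0.00348677 + 0.57·3.94233e-05 = 0.00152178.
P(2 | observation) = 2.24713e-05 / 0.00152178 = 0.0147664.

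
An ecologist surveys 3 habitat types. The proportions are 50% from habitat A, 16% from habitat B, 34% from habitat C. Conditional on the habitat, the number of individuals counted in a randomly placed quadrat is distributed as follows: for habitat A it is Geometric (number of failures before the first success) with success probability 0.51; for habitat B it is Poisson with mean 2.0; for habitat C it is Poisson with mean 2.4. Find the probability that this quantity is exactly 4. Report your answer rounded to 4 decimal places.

Conditional on each habitat, P(X = 4): A: 0.0294005; B: 0.0902235; C: 0.125408.
By total probability, P(X = 4) = 0.5·0.0294005 + 0.16·0.0902235 + 0.34·0.125408 = 0.0717749.

0.0718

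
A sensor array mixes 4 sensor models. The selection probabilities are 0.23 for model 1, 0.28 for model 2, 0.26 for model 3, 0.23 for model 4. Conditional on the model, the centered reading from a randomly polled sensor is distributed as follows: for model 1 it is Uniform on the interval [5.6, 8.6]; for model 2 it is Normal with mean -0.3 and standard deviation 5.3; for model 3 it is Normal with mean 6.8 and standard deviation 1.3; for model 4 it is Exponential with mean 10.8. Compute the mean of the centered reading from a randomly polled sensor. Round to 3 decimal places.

5.801

Component means — 1: 7.1; 2: -0.3; 3: 6.8; 4: 10.8.
E[X] = 0.23·7.1 + 0.28·-0.3 + 0.26·6.8 + 0.23·10.8 = 5.801.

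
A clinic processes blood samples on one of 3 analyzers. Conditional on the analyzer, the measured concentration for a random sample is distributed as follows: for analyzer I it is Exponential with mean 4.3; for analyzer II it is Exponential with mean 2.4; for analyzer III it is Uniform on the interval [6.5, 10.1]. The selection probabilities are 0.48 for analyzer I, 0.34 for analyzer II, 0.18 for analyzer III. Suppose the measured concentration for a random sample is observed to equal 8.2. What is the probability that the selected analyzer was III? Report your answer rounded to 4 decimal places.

Likelihoods f(8.2 | ·): I: 0.0345416; II: 0.0136757; III: 0.277778.
Posterior ∝ prior × likelihood. Numerator for III: 0.18·0.277778 = 0.05.
Normalizing constant: 0.48·0.0345416 + 0.34·0.0136757 + 0.18·0.277778 = 0.0712297.
P(III | observation) = 0.05 / 0.0712297 = 0.701954.

0.7020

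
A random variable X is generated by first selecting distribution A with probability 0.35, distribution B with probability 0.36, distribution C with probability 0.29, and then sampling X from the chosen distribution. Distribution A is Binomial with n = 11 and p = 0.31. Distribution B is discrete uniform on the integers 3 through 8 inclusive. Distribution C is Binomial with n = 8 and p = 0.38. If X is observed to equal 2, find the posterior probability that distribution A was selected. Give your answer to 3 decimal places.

Likelihoods P(X=2 | ·): A: 0.187382; B: 0; C: 0.229655.
Posterior ∝ prior × likelihood. Numerator for A: 0.35·0.187382 = 0.0655837.
Normalizing constant: 0.35·0.187382 + 0.36·0 + 0.29·0.229655 = 0.132184.
P(A | observation) = 0.0655837 / 0.132184 = 0.496156.

0.496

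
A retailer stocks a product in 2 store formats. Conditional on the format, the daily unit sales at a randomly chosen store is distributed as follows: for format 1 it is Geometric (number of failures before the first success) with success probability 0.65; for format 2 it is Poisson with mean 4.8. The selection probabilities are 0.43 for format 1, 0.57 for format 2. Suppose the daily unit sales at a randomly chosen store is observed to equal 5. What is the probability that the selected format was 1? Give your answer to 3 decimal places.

0.015

Likelihoods P(X=5 | ·): 1: 0.00341392; 2: 0.174748.
Posterior ∝ prior × likelihood. Numerator for 1: 0.43·0.00341392 = 0.00146799.
Normalizing constant: 0.43·0.00341392 + 0.57·0.174748 = 0.101074.
P(1 | observation) = 0.00146799 / 0.101074 = 0.0145239.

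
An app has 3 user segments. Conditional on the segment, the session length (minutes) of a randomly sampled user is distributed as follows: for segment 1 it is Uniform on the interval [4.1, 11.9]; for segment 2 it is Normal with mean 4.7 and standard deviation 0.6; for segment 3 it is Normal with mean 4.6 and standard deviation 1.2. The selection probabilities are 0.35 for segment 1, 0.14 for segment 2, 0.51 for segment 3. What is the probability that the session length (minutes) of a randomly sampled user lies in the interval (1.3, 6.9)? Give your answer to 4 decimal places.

Conditional on each segment, P(1.3 < X < 6.9): 1: 0.358974; 2: 0.999877; 3: 0.96938.
By total probability, P(1.3 < X < 6.9) = 0.35·0.358974 + 0.14·0.999877 + 0.51·0.96938 = 0.760008.

0.7600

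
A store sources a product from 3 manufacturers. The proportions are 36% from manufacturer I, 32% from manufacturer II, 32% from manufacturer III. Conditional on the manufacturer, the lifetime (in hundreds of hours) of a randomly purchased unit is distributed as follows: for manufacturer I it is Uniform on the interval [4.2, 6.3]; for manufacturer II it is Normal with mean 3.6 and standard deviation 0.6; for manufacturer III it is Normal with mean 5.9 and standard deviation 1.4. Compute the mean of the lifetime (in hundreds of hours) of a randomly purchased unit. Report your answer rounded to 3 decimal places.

Component means — I: 5.25; II: 3.6; III: 5.9.
E[X] = 0.36·5.25 + 0.32·3.6 + 0.32·5.9 = 4.93.

4.930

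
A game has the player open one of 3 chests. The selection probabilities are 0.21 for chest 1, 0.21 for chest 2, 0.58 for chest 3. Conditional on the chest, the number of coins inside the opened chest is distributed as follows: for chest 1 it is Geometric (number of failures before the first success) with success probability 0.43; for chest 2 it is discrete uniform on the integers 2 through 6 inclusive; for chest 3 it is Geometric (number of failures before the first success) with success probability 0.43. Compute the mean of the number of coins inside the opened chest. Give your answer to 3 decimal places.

Component means — 1: 1.32558; 2: 4; 3: 1.32558.
E[X] = 0.21·1.32558 + 0.21·4 + 0.58·1.32558 = 1.88721.

1.887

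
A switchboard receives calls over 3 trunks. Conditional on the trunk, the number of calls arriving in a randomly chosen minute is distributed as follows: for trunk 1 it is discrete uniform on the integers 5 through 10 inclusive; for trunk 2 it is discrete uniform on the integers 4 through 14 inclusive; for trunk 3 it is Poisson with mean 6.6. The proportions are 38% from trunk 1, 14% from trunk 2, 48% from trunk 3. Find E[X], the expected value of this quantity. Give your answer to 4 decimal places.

7.2780

Component means — 1: 7.5; 2: 9; 3: 6.6.
E[X] = 0.38·7.5 + 0.14·9 + 0.48·6.6 = 7.278.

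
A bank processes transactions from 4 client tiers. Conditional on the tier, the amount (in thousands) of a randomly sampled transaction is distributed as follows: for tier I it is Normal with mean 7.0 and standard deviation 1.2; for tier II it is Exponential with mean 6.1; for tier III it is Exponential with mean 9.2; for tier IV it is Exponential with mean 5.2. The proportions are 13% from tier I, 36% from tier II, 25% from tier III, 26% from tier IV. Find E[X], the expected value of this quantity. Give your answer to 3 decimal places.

Component means — I: 7; II: 6.1; III: 9.2; IV: 5.2.
E[X] = 0.13·7 + 0.36·6.1 + 0.25·9.2 + 0.26·5.2 = 6.758.

6.758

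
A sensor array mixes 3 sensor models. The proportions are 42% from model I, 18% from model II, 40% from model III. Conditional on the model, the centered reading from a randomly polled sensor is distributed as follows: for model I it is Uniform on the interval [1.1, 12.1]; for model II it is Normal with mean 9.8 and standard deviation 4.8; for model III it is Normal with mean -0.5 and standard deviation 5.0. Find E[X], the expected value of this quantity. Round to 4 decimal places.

Component means — I: 6.6; II: 9.8; III: -0.5.
E[X] = 0.42·6.6 + 0.18·9.8 + 0.4·-0.5 = 4.336.

4.3360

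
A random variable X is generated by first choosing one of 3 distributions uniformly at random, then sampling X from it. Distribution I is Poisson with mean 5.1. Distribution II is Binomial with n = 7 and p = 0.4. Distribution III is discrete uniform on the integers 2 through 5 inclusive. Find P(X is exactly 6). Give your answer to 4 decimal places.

0.0554

Conditional on each component, P(X = 6): I: 0.149; II: 0.0172032; III: 0.
By total probability, P(X = 6) = 0.333333·0.149 + 0.333333·0.0172032 + 0.333333·0 = 0.0554011.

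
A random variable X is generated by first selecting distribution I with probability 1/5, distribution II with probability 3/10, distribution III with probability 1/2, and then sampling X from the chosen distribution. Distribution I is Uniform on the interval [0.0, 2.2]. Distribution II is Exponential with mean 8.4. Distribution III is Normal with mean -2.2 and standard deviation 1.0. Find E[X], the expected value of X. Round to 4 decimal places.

Component means — I: 1.1; II: 8.4; III: -2.2.
E[X] = 0.2·1.1 + 0.3·8.4 + 0.5·-2.2 = 1.64.

1.6400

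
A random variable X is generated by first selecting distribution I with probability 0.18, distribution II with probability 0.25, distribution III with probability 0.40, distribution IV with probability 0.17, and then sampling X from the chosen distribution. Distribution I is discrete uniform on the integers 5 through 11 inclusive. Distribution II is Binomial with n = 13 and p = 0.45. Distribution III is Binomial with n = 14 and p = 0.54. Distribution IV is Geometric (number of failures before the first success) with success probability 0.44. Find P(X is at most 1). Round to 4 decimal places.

Conditional on each component, P(X ≤ 1): I: 0; II: 0.00490379; III: 0.000331151; IV: 0.6864.
By total probability, P(X ≤ 1) = 0.18·0 + 0.25·0.00490379 + 0.4·0.000331151 + 0.17·0.6864 = 0.118046.

0.1180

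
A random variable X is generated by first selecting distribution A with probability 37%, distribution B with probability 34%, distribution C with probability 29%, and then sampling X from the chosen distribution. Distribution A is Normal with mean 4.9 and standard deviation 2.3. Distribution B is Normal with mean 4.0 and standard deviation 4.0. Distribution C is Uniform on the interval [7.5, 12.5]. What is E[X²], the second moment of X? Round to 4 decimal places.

51.3252

For each component E[X²] = Var + (mean)², giving A: 29.3; B: 32; C: 102.083.
Overall E[X²] = 0.37·29.3 + 0.34·32 + 0.29·102.083 = 51.3252.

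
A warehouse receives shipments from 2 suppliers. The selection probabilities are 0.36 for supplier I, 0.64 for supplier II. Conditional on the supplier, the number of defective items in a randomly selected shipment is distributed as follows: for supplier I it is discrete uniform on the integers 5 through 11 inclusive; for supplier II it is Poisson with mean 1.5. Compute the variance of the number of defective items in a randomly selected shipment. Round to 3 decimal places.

12.134

Per component, I: μ=8, E[X²]=68; II: μ=1.5, E[X²]=3.75.
E[X] = 0.36·8 + 0.64·1.5 = 3.84.
E[X²] = 0.36·68 + 0.64·3.75 = 26.88.
Var(X) = E[X²] − (E[X])² = 26.88 − 14.7456 = 12.1344.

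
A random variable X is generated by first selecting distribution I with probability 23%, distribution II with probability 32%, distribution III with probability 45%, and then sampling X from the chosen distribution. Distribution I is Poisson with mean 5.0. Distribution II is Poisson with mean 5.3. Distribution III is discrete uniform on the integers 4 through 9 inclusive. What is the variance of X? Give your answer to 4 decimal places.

Per component, I: μ=5, E[X²]=30; II: μ=5.3, E[X²]=33.39; III: μ=6.5, E[X²]=45.1667.
E[X] = 0.23·5 + 0.32·5.3 + 0.45·6.5 = 5.771.
E[X²] = 0.23·30 + 0.32·33.39 + 0.45·45.1667 = 37.9098.
Var(X) = E[X²] − (E[X])² = 37.9098 − 33.3044 = 4.60536.

4.6054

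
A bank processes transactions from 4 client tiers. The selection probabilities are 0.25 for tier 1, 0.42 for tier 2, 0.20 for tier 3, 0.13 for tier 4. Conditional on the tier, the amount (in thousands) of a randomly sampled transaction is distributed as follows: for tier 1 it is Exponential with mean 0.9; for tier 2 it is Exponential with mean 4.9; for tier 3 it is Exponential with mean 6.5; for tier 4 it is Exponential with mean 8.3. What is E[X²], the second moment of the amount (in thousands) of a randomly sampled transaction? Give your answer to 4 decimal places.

For each component E[X²] = Var + (mean)², giving 1: 1.62; 2: 48.02; 3: 84.5; 4: 137.78.
Overall E[X²] = 0.25·1.62 + 0.42·48.02 + 0.2·84.5 + 0.13·137.78 = 55.3848.

55.3848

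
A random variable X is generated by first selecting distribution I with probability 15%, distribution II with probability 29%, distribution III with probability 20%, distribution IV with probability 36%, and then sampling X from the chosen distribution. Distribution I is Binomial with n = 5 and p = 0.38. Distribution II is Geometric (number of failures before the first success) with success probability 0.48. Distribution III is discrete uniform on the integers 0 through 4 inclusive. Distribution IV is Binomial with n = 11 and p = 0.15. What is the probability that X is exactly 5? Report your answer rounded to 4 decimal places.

0.0112

Conditional on each component, P(X = 5): I: 0.00792352; II: 0.0182498; III: 0; IV: 0.0132316.
By total probability, P(X = 5) = 0.15·0.00792352 + 0.29·0.0182498 + 0.2·0 + 0.36·0.0132316 = 0.0112443.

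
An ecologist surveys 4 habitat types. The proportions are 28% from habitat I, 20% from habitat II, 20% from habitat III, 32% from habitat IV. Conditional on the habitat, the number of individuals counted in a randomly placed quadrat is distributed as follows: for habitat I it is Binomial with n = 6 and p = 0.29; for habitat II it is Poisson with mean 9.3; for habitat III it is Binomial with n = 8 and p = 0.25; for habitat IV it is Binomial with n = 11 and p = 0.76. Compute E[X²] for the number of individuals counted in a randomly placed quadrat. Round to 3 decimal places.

For each component E[X²] = Var + (mean)², giving I: 4.263; II: 95.79; III: 5.5; IV: 71.896.
Overall E[X²] = 0.28·4.263 + 0.2·95.79 + 0.2·5.5 + 0.32·71.896 = 44.4584.

44.458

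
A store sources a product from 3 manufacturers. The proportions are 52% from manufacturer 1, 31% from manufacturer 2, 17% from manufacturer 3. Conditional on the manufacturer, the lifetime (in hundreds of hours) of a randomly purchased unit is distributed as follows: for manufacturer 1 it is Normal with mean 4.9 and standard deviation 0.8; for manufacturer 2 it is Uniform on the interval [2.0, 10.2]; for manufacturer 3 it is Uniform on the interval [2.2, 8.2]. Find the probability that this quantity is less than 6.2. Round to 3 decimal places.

Conditional on each manufacturer, P(X < 6.2): 1: 0.947919; 2: 0.512195; 3: 0.666667.
By total probability, P(X < 6.2) = 0.52·0.947919 + 0.31·0.512195 + 0.17·0.666667 = 0.765032.

0.765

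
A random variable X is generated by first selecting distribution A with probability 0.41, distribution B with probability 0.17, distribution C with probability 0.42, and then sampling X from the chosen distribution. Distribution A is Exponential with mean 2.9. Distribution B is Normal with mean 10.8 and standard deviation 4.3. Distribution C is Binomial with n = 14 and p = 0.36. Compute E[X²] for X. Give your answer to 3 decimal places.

For each component E[X²] = Var + (mean)², giving A: 16.82; B: 135.13; C: 28.6272.
Overall E[X²] = 0.41·16.82 + 0.17·135.13 + 0.42·28.6272 = 41.8917.

41.892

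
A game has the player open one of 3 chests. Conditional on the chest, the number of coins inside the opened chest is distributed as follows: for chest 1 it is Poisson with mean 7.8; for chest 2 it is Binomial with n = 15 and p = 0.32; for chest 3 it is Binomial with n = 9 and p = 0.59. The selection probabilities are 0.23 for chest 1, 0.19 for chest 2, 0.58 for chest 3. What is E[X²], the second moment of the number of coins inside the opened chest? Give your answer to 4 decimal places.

For each component E[X²] = Var + (mean)², giving 1: 68.64; 2: 26.304; 3: 30.3732.
Overall E[X²] = 0.23·68.64 + 0.19·26.304 + 0.58·30.3732 = 38.4014.

38.4014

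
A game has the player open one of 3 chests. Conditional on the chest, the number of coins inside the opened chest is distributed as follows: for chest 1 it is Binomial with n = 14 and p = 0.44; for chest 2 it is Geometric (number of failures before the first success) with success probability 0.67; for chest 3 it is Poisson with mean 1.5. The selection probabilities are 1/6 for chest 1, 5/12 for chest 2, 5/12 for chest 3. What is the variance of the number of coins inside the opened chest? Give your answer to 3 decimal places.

Per component, 1: μ=6.16, E[X²]=41.3952; 2: μ=0.492537, E[X²]=0.977723; 3: μ=1.5, E[X²]=3.75.
E[X] = 0.166667·6.16 + 0.416667·0.492537 + 0.416667·1.5 = 1.85689.
E[X²] = 0.166667·41.3952 + 0.416667·0.977723 + 0.416667·3.75 = 8.86908.
Var(X) = E[X²] − (E[X])² = 8.86908 − 3.44804 = 5.42104.

5.421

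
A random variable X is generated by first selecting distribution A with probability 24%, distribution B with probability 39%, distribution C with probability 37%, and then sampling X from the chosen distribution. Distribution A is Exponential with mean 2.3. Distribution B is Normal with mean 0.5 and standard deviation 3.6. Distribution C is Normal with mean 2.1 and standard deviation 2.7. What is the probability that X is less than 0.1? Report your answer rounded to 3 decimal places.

Conditional on each component, P(X < 0.1): A: 0.0425466; B: 0.455764; C: 0.229425.
By total probability, P(X < 0.1) = 0.24·0.0425466 + 0.39·0.455764 + 0.37·0.229425 = 0.272847.

0.273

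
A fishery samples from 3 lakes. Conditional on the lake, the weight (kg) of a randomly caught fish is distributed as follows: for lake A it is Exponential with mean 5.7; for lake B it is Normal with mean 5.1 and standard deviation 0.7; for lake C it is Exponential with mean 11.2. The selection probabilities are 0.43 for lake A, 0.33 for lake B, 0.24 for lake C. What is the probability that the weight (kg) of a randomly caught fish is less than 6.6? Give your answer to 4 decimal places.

Conditional on each lake, P(X < 6.6): A: 0.685853; B: 0.983938; C: 0.445277.
By total probability, P(X < 6.6) = 0.43·0.685853 + 0.33·0.983938 + 0.24·0.445277 = 0.726483.

0.7265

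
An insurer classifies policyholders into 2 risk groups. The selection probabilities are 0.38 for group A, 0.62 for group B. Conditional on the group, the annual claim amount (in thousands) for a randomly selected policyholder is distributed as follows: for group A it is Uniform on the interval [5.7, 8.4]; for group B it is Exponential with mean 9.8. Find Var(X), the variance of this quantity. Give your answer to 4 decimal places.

Per component, A: μ=7.05, E[X²]=50.31; B: μ=9.8, E[X²]=192.08.
E[X] = 0.38·7.05 + 0.62·9.8 = 8.755.
E[X²] = 0.38·50.31 + 0.62·192.08 = 138.207.
Var(X) = E[X²] − (E[X])² = 138.207 − 76.65 = 61.5574.

61.5574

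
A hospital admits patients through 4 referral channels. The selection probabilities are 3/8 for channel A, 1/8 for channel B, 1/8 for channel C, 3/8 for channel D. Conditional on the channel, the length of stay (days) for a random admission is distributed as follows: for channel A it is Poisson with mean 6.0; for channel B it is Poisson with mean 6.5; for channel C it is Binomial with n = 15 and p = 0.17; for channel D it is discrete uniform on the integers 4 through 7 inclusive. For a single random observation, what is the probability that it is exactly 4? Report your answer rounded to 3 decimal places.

0.176

Conditional on each channel, P(X = 4): A: 0.133853; B: 0.111822; C: 0.146821; D: 0.25.
By total probability, P(X = 4) = 0.375·0.133853 + 0.125·0.111822 + 0.125·0.146821 + 0.375·0.25 = 0.176275.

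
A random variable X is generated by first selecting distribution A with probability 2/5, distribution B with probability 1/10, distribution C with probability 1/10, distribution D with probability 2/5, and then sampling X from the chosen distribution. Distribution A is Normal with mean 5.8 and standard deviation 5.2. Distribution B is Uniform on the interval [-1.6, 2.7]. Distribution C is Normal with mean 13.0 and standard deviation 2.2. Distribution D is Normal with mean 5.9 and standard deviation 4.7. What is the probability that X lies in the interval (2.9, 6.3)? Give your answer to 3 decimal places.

Conditional on each component, P(2.9 < X < 6.3): A: 0.249774; B: 0; C: 0.00115944; D: 0.272272.
By total probability, P(2.9 < X < 6.3) = 0.4·0.249774 + 0.1·0 + 0.1·0.00115944 + 0.4·0.272272 = 0.208934.

0.209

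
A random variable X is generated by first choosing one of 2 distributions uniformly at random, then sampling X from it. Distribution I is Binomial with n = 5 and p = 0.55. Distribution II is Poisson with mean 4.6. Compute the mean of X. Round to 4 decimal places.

3.6750

Component means — I: 2.75; II: 4.6.
E[X] = 0.5·2.75 + 0.5·4.6 = 3.675.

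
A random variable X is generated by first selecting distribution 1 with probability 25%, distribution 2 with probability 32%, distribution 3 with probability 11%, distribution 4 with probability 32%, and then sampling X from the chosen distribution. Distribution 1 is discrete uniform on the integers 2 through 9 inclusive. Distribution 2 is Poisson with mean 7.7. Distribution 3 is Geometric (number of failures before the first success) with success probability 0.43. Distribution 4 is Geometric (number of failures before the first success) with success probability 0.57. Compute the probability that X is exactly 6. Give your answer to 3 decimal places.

Conditional on each component, P(X = 6): 1: 0.125; 2: 0.131082; 3: 0.0147475; 4: 0.00360318.
By total probability, P(X = 6) = 0.25·0.125 + 0.32·0.131082 + 0.11·0.0147475 + 0.32·0.00360318 = 0.0759716.

0.076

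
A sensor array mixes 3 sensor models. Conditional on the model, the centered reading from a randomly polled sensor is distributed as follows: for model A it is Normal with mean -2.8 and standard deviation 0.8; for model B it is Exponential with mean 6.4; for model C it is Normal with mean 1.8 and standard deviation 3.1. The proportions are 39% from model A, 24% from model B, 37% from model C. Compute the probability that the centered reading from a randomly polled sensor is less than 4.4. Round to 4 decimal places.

Conditional on each model, P(X < 4.4): A: 1; B: 0.497168; C: 0.799184.
By total probability, P(X < 4.4) = 0.39·1 + 0.24·0.497168 + 0.37·0.799184 = 0.805018.

0.8050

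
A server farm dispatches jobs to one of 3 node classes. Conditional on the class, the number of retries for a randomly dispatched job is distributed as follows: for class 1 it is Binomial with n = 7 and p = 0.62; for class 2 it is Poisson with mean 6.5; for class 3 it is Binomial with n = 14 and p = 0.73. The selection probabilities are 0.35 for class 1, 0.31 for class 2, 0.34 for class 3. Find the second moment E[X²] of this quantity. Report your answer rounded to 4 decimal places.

58.7328

For each component E[X²] = Var + (mean)², giving 1: 20.4848; 2: 48.75; 3: 107.208.
Overall E[X²] = 0.35·20.4848 + 0.31·48.75 + 0.34·107.208 = 58.7328.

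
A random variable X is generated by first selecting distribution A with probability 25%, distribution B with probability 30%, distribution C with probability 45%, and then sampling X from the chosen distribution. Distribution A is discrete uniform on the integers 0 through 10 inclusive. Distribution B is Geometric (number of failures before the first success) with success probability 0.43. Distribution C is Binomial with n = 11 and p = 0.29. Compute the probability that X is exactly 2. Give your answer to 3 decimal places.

Conditional on each component, P(X = 2): A: 0.0909091; B: 0.139707; C: 0.212072.
By total probability, P(X = 2) = 0.25·0.0909091 + 0.3·0.139707 + 0.45·0.212072 = 0.160072.

0.160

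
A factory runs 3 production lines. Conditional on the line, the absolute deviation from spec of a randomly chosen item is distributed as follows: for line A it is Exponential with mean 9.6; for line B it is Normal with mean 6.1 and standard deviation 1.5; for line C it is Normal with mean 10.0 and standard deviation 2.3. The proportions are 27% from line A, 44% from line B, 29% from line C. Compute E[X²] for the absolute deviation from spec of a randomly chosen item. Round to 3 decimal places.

97.663

For each component E[X²] = Var + (mean)², giving A: 184.32; B: 39.46; C: 105.29.
Overall E[X²] = 0.27·184.32 + 0.44·39.46 + 0.29·105.29 = 97.6629.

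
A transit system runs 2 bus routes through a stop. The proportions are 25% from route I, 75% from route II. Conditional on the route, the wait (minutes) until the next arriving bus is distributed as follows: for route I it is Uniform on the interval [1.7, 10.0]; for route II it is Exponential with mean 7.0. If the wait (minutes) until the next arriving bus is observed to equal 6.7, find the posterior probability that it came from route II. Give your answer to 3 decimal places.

Likelihoods f(6.7 | ·): I: 0.120482; II: 0.0548555.
Posterior ∝ prior × likelihood. Numerator for II: 0.75·0.0548555 = 0.0411416.
Normalizing constant: 0.25·0.120482 + 0.75·0.0548555 = 0.0712621.
P(II | observation) = 0.0411416 / 0.0712621 = 0.577328.

0.577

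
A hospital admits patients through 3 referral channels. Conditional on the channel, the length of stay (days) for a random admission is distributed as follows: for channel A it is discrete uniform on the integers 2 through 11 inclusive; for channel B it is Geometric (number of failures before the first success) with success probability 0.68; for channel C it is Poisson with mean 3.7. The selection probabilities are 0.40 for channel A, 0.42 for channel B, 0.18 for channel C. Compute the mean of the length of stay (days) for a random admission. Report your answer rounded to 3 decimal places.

Component means — A: 6.5; B: 0.470588; C: 3.7.
E[X] = 0.4·6.5 + 0.42·0.470588 + 0.18·3.7 = 3.46365.

3.464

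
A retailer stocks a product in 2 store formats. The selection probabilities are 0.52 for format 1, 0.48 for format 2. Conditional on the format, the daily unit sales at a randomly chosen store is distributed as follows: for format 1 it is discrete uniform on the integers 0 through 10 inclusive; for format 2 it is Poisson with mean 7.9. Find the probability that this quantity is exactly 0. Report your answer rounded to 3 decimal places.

Conditional on each format, P(X = 0): 1: 0.0909091; 2: 0.000370744.
By total probability, P(X = 0) = 0.52·0.0909091 + 0.48·0.000370744 = 0.0474507.

0.047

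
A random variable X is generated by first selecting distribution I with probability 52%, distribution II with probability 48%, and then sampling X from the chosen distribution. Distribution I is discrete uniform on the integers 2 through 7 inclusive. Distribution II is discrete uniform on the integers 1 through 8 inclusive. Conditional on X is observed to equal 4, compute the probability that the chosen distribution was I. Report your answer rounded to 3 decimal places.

Likelihoods P(X=4 | ·): I: 0.166667; II: 0.125.
Posterior ∝ prior × likelihood. Numerator for I: 0.52·0.166667 = 0.0866667.
Normalizing constant: 0.52·0.166667 + 0.48·0.125 = 0.146667.
P(I | observation) = 0.0866667 / 0.146667 = 0.590909.

0.591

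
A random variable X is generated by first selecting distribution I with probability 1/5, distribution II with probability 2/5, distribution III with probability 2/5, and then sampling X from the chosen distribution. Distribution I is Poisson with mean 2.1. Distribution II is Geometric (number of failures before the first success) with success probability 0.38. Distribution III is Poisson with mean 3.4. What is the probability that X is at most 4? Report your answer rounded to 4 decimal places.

Conditional on each component, P(X ≤ 4): I: 0.937874; II: 0.908387; III: 0.744182.
By total probability, P(X ≤ 4) = 0.2·0.937874 + 0.4·0.908387 + 0.4·0.744182 = 0.848602.

0.8486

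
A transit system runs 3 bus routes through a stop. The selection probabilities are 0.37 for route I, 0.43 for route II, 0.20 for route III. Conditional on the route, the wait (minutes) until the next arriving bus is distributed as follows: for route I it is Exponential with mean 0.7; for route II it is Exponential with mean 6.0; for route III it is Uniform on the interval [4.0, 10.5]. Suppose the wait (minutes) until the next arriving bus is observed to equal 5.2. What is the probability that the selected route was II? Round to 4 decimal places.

Likelihoods f(5.2 | ·): I: 0.000848622; II: 0.0700584; III: 0.153846.
Posterior ∝ prior × likelihood. Numerator for II: 0.43·0.0700584 = 0.0301251.
Normalizing constant: 0.37·0.000848622 + 0.43·0.0700584 + 0.2·0.153846 = 0.0612083.
P(II | observation) = 0.0301251 / 0.0612083 = 0.492173.

0.4922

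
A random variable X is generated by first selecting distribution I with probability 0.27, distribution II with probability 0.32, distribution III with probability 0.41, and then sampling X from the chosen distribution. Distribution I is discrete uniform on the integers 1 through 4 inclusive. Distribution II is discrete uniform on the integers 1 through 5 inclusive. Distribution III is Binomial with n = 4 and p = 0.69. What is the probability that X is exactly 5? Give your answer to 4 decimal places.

Conditional on each component, P(X = 5): I: 0; II: 0.2; III: 0.
By total probability, P(X = 5) = 0.27·0 + 0.32·0.2 + 0.41·0 = 0.064.

0.0640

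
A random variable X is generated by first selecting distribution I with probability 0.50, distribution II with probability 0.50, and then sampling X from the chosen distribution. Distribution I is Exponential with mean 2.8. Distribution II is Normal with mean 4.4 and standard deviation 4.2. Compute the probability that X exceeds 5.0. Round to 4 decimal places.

Conditional on each component, P(X > 5.0): I: 0.167677; II: 0.443202.
By total probability, P(X > 5.0) = 0.5·0.167677 + 0.5·0.443202 = 0.305439.

0.3054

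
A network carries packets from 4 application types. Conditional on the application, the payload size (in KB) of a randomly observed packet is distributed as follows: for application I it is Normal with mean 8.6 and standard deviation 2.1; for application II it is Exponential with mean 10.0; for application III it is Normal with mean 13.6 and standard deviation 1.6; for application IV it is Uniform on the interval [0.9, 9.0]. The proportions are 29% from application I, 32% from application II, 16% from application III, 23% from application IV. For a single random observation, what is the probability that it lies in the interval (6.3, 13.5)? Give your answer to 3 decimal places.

0.488

Conditional on each application, P(6.3 < X < 13.5): I: 0.853479; II: 0.273352; III: 0.47508; IV: 0.333333.
By total probability, P(6.3 < X < 13.5) = 0.29·0.853479 + 0.32·0.273352 + 0.16·0.47508 + 0.23·0.333333 = 0.487661.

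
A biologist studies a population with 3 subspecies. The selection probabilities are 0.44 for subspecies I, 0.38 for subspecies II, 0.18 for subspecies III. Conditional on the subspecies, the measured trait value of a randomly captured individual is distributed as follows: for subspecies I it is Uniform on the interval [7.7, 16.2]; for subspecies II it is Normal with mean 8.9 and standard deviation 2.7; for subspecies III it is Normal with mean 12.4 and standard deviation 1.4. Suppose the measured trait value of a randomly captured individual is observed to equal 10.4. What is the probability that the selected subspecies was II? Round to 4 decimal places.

Likelihoods f(10.4 | ·): I: 0.117647; II: 0.126627; III: 0.102713.
Posterior ∝ prior × likelihood. Numerator for II: 0.38·0.126627 = 0.0481182.
Normalizing constant: 0.44·0.117647 + 0.38·0.126627 + 0.18·0.102713 = 0.118371.
P(II | observation) = 0.0481182 / 0.118371 = 0.406502.

0.4065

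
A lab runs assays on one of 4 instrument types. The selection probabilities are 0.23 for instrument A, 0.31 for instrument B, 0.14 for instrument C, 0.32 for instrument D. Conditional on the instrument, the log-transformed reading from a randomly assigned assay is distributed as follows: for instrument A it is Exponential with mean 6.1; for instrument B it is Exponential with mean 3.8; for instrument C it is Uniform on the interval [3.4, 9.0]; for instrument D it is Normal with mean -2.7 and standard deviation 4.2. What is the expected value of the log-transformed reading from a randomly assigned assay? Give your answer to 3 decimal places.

2.585

Component means — A: 6.1; B: 3.8; C: 6.2; D: -2.7.
E[X] = 0.23·6.1 + 0.31·3.8 + 0.14·6.2 + 0.32·-2.7 = 2.585.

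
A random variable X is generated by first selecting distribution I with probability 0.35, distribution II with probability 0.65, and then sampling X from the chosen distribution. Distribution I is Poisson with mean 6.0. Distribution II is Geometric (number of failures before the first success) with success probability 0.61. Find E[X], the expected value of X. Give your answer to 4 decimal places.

Component means — I: 6; II: 0.639344.
E[X] = 0.35·6 + 0.65·0.639344 = 2.51557.

2.5156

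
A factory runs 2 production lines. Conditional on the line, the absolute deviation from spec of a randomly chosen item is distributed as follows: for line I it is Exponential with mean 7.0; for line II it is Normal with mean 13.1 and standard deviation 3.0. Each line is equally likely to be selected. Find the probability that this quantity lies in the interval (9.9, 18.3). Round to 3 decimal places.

0.493

Conditional on each line, P(9.9 < X < 18.3): I: 0.169879; II: 0.815421.
By total probability, P(9.9 < X < 18.3) = 0.5·0.169879 + 0.5·0.815421 = 0.49265.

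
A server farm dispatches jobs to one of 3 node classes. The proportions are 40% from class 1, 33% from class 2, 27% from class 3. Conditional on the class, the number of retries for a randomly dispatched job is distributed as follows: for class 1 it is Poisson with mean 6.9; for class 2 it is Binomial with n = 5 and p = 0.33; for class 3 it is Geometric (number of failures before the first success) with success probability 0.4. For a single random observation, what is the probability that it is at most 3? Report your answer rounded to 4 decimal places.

Conditional on each class, P(X ≤ 3): 1: 0.0871296; 2: 0.956358; 3: 0.8704.
By total probability, P(X ≤ 3) = 0.4·0.0871296 + 0.33·0.956358 + 0.27·0.8704 = 0.585458.

0.5855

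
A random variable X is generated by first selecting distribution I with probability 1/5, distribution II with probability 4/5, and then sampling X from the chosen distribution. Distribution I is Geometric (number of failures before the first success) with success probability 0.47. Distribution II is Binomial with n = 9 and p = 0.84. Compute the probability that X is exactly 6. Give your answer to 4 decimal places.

0.0988

Conditional on each component, P(X = 6): I: 0.0104172; II: 0.120869.
By total probability, P(X = 6) = 0.2·0.0104172 + 0.8·0.120869 = 0.0987787.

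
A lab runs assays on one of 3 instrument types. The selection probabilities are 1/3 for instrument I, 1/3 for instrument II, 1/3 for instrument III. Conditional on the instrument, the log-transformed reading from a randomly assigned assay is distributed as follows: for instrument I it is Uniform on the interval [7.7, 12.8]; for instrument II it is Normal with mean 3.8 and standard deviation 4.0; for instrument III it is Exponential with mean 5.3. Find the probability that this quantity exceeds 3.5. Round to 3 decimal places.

0.682

Conditional on each instrument, P(X > 3.5): I: 1; II: 0.529893; III: 0.516656.
By total probability, P(X > 3.5) = 0.333333·1 + 0.333333·0.529893 + 0.333333·0.516656 = 0.682183.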